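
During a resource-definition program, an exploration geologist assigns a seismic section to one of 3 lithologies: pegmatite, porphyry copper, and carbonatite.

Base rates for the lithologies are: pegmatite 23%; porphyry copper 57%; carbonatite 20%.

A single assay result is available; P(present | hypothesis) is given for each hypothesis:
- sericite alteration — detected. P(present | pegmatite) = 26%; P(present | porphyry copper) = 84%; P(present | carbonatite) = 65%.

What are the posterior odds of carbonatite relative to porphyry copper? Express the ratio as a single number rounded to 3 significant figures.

0.272

The normalizing constant cancels in an odds ratio, so compute prior × likelihood for the two hypotheses only:
  carbonatite: 0.20 × 0.65 = 0.13
  porphyry copper: 0.57 × 0.84 = 0.4788
Odds(carbonatite : porphyry copper) = 0.13 / 0.4788 ≈ 0.272.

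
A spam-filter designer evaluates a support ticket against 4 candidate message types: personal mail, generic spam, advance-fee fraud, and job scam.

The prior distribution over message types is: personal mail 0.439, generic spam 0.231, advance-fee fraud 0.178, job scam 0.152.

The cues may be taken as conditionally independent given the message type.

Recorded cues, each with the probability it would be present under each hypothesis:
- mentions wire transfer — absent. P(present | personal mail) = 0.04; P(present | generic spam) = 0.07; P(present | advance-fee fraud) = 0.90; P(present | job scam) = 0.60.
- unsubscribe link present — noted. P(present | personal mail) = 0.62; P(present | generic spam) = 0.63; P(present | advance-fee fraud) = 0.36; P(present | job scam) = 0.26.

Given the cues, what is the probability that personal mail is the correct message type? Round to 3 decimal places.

Multiply each prior by the joint likelihood of the cue pattern (using 1 − P(present | H) for each absent cue):
  personal mail: 0.439 × (1 − 0.04) × 0.62 = 0.26129
  generic spam: 0.231 × (1 − 0.07) × 0.63 = 0.13534
  advance-fee fraud: 0.178 × (1 − 0.90) × 0.36 = 0.006408
  job scam: 0.152 × (1 − 0.60) × 0.26 = 0.015808
Marginal likelihood of the evidence = 0.41885.
P(personal mail | evidence) = 0.26129 / 0.41885 ≈ 0.624.

0.624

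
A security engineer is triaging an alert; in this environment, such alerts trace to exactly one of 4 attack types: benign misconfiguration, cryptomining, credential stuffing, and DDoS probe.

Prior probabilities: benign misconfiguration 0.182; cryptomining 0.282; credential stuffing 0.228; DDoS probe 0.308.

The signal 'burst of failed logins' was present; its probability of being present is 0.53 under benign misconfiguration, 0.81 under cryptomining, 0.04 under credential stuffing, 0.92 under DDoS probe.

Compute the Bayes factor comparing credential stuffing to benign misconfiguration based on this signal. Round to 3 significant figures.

0.0755

The Bayes factor is the ratio of the two likelihoods.
  credential stuffing: 0.04
  benign misconfiguration: 0.53
Bayes factor = 0.04 / 0.53 ≈ 0.0755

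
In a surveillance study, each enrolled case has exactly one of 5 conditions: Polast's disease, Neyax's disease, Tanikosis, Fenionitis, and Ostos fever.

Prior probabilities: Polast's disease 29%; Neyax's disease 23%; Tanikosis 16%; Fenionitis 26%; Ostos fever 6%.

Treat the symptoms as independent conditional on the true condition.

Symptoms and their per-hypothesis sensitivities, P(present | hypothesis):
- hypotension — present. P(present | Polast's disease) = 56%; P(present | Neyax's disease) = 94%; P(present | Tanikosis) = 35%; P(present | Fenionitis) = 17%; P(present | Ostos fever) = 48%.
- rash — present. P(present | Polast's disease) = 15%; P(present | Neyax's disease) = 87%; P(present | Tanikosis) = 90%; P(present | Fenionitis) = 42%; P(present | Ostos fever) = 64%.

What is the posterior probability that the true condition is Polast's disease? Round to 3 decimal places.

0.081

By Bayes' rule with conditional independence, the unnormalized weight for each hypothesis is prior × ∏ likelihoods:
  Polast's disease: 0.29 × 0.56 × 0.15 = 0.02436
  Neyax's disease: 0.23 × 0.94 × 0.87 = 0.18809
  Tanikosis: 0.16 × 0.35 × 0.90 = 0.0504
  Fenionitis: 0.26 × 0.17 × 0.42 = 0.018564
  Ostos fever: 0.06 × 0.48 × 0.64 = 0.018432
Normalizing constant Z = 0.02436 + 0.18809 + 0.0504 + 0.018564 + 0.018432 = 0.29985.
P(Polast's disease | evidence) = 0.02436 / 0.29985 ≈ 0.081.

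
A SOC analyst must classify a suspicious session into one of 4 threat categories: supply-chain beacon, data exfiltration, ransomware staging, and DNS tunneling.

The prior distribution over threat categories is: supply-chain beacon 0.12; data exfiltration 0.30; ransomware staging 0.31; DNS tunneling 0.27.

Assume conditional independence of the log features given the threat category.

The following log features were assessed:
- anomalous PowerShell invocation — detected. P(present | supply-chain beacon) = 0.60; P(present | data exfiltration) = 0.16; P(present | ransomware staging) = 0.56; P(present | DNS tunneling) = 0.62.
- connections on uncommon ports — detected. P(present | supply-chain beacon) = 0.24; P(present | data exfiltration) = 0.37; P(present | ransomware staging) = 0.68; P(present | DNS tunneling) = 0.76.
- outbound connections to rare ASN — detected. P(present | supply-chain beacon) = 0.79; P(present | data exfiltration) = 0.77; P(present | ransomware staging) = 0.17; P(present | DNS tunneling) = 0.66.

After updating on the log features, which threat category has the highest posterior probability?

DNS tunneling

Multiply each prior by the joint likelihood of the log feature pattern:
  supply-chain beacon: 0.12 × 0.60 × 0.24 × 0.79 = 0.013651
  data exfiltration: 0.30 × 0.16 × 0.37 × 0.77 = 0.013675
  ransomware staging: 0.31 × 0.56 × 0.68 × 0.17 = 0.020068
  DNS tunneling: 0.27 × 0.62 × 0.76 × 0.66 = 0.083968
The unnormalized weights sum to 0.13136.
P(supply-chain beacon | evidence) ≈ 0.013651 / 0.13136 ≈ 0.104
P(data exfiltration | evidence) ≈ 0.013675 / 0.13136 ≈ 0.104
P(ransomware staging | evidence) ≈ 0.020068 / 0.13136 ≈ 0.153
P(DNS tunneling | evidence) ≈ 0.083968 / 0.13136 ≈ 0.639
The largest is 0.639, so DNS tunneling is most probable.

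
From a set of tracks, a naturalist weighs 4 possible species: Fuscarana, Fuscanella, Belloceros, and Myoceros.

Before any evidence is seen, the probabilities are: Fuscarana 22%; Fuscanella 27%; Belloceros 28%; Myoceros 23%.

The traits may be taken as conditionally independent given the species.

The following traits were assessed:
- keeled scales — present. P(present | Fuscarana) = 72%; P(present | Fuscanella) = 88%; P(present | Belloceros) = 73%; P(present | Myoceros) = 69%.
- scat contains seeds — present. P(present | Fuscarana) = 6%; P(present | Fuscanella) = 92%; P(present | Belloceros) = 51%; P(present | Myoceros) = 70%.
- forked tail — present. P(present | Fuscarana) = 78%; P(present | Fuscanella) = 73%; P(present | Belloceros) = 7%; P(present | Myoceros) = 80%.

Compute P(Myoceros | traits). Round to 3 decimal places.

Multiply each prior by the joint likelihood of the trait pattern:
  Fuscarana: 0.22 × 0.72 × 0.06 × 0.78 = 0.0074131
  Fuscanella: 0.27 × 0.88 × 0.92 × 0.73 = 0.15957
  Belloceros: 0.28 × 0.73 × 0.51 × 0.07 = 0.0072971
  Myoceros: 0.23 × 0.69 × 0.70 × 0.80 = 0.088872
The unnormalized weights sum to 0.26315.
P(Myoceros | evidence) = 0.088872 / 0.26315 ≈ 0.338.

0.338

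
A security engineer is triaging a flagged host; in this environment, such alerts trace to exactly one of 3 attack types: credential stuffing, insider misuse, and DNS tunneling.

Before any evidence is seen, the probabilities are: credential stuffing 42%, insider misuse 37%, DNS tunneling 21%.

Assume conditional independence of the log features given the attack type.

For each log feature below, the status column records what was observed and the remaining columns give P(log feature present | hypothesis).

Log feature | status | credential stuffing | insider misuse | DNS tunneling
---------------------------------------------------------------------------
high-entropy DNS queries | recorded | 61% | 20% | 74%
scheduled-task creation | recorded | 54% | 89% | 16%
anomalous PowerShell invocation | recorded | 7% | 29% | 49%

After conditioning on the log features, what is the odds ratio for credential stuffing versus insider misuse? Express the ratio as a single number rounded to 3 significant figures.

The normalizing constant cancels in an odds ratio, so compute prior × likelihood for the two hypotheses only:
  credential stuffing: 0.42 × 0.61 × 0.54 × 0.07 = 0.0096844
  insider misuse: 0.37 × 0.20 × 0.89 × 0.29 = 0.019099
Posterior odds = 0.0096844 / 0.019099 ≈ 0.507.

0.507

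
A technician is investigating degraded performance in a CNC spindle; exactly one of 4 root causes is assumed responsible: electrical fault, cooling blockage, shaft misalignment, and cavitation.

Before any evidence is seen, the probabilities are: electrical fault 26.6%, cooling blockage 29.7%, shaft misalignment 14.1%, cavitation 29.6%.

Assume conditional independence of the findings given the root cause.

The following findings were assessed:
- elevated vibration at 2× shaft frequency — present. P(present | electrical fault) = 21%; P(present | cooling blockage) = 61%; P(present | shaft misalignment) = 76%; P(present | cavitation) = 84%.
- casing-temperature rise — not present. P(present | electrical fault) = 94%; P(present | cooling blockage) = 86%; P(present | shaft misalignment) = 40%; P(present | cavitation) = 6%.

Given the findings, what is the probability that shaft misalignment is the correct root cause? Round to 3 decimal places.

0.197

For each hypothesis, the unnormalized posterior weight is prior × product of the finding likelihoods (using 1 − P(present | H) for each absent finding):
  electrical fault: 0.266 × 0.21 × (1 − 0.94) = 0.0033516
  cooling blockage: 0.297 × 0.61 × (1 − 0.86) = 0.025364
  shaft misalignment: 0.141 × 0.76 × (1 − 0.40) = 0.064296
  cavitation: 0.296 × 0.84 × (1 − 0.06) = 0.23372
The unnormalized weights sum to 0.32673.
P(shaft misalignment | evidence) = 0.064296 / 0.32673 ≈ 0.197.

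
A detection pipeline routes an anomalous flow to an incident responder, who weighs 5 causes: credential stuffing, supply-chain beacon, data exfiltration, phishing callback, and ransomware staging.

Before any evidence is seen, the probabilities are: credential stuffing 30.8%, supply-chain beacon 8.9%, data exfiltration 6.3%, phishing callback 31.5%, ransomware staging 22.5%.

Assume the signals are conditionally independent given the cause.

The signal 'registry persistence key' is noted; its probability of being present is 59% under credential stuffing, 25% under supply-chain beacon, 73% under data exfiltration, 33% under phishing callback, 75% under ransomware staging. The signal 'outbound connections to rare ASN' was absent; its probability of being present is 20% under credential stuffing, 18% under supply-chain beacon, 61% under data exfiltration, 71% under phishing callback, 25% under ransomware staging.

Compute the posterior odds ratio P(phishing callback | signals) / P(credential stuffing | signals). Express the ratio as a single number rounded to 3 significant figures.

0.207

Posterior odds equal prior odds times the likelihood ratio; only the two competing hypotheses matter (using 1 − P(present | H) for each absent signal).
  phishing callback: 0.315 × 0.33 × (1 − 0.71) = 0.030146
  credential stuffing: 0.308 × 0.59 × (1 − 0.20) = 0.14538
Odds(phishing callback : credential stuffing) = 0.030146 / 0.14538 ≈ 0.207.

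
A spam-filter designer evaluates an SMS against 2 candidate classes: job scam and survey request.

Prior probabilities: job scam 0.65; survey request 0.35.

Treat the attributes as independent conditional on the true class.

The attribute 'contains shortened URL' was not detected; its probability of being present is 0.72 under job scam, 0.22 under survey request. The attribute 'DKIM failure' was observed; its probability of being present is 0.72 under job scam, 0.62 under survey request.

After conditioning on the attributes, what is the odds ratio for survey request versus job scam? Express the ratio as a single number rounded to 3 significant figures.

The normalizing constant cancels in an odds ratio, so compute prior × likelihood for the two hypotheses only (using 1 − P(present | H) for each absent attribute):
  survey request: 0.35 × (1 − 0.22) × 0.62 = 0.16926
  job scam: 0.65 × (1 − 0.72) × 0.72 = 0.13104
Posterior odds = 0.16926 / 0.13104 ≈ 1.29.

1.29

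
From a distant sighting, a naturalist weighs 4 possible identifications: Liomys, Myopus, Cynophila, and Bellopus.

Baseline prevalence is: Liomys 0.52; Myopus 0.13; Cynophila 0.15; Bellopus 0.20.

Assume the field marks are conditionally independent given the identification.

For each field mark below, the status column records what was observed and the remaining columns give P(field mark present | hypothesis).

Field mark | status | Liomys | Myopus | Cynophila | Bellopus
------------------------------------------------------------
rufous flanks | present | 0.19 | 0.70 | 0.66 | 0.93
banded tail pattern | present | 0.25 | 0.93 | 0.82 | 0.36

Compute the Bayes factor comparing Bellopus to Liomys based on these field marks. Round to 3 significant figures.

7.05

Take the product of per-field mark likelihoods under each hypothesis, then divide.
  Bellopus: 0.93 × 0.36 = 0.3348
  Liomys: 0.19 × 0.25 = 0.0475
Bayes factor = 0.3348 / 0.0475 ≈ 7.05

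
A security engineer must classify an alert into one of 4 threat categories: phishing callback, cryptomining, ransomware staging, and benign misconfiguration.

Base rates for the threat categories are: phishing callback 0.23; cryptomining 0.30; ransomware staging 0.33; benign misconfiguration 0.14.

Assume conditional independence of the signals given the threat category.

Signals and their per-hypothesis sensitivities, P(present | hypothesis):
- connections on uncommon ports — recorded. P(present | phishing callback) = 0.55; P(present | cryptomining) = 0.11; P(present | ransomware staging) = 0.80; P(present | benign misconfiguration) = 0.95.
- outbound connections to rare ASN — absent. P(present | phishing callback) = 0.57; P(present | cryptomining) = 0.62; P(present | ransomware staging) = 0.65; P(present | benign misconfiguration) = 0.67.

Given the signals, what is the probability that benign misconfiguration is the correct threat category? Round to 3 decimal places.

Multiply each prior by the joint likelihood of the signal pattern (using 1 − P(present | H) for each absent signal):
  phishing callback: 0.23 × 0.55 × (1 − 0.57) = 0.054395
  cryptomining: 0.30 × 0.11 × (1 − 0.62) = 0.01254
  ransomware staging: 0.33 × 0.80 × (1 − 0.65) = 0.0924
  benign misconfiguration: 0.14 × 0.95 × (1 − 0.67) = 0.04389
Marginal likelihood of the evidence = 0.20323.
P(benign misconfiguration | evidence) = 0.04389 / 0.20323 ≈ 0.216.

0.216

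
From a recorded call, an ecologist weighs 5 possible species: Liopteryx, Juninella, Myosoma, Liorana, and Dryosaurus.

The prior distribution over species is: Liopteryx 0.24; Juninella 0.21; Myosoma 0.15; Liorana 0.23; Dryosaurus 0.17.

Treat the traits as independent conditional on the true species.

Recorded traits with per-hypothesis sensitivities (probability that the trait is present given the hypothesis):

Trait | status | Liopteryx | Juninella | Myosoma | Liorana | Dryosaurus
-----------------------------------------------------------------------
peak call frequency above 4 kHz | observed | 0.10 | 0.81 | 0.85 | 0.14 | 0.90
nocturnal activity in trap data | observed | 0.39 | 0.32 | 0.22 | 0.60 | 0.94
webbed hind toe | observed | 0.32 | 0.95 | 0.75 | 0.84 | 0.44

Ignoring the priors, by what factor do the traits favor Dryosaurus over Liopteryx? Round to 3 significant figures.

29.8

The Bayes factor is the ratio of the joint likelihoods of the trait pattern under the two hypotheses.
  Dryosaurus: 0.90 × 0.94 × 0.44 = 0.37224
  Liopteryx: 0.10 × 0.39 × 0.32 = 0.01248
Bayes factor = 0.37224 / 0.01248 ≈ 29.8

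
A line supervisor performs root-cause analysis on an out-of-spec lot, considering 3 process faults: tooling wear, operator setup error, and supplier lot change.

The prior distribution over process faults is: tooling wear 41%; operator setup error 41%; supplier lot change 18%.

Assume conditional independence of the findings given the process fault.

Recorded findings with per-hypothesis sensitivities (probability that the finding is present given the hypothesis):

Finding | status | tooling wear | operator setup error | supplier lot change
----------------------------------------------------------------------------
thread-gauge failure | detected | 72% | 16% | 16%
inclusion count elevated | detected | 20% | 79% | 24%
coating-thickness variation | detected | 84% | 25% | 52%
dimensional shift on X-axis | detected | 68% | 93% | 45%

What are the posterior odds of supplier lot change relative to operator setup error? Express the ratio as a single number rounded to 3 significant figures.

Posterior odds equal prior odds times the likelihood ratio; only the two competing hypotheses matter.
  supplier lot change: 0.18 × 0.16 × 0.24 × 0.52 × 0.45 = 0.0016174
  operator setup error: 0.41 × 0.16 × 0.79 × 0.25 × 0.93 = 0.012049
Posterior odds = 0.0016174 / 0.012049 ≈ 0.134.

0.134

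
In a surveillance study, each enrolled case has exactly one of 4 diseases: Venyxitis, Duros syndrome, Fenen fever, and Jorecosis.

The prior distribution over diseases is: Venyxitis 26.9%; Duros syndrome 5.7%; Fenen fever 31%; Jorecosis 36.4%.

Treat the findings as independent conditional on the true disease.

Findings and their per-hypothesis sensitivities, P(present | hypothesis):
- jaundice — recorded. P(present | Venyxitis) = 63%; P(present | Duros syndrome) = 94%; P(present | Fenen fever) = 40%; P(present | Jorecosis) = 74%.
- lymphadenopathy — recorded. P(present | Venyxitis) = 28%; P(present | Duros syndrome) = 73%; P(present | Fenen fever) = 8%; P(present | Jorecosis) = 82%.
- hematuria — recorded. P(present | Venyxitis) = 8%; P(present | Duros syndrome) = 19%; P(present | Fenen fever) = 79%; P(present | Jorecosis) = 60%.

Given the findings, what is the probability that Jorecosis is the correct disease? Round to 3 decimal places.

By Bayes' rule with conditional independence, the unnormalized weight for each hypothesis is prior × ∏ likelihoods:
  Venyxitis: 0.269 × 0.63 × 0.28 × 0.08 = 0.0037961
  Duros syndrome: 0.057 × 0.94 × 0.73 × 0.19 = 0.0074315
  Fenen fever: 0.310 × 0.40 × 0.08 × 0.79 = 0.0078368
  Jorecosis: 0.364 × 0.74 × 0.82 × 0.60 = 0.13253
Marginal likelihood of the evidence = 0.15159.
P(Jorecosis | evidence) = 0.13253 / 0.15159 ≈ 0.874.

0.874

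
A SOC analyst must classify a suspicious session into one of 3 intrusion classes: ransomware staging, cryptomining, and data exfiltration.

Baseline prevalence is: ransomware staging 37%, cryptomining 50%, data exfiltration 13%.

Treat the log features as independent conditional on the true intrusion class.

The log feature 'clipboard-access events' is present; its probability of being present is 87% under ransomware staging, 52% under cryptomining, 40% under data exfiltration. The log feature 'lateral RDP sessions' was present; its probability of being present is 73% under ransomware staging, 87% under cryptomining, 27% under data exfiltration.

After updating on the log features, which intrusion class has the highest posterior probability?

ransomware staging

Multiply each prior by the joint likelihood of the log feature pattern:
  ransomware staging: 0.37 × 0.87 × 0.73 = 0.23499
  cryptomining: 0.50 × 0.52 × 0.87 = 0.2262
  data exfiltration: 0.13 × 0.40 × 0.27 = 0.01404
Marginal likelihood of the evidence = 0.47523.
P(ransomware staging | evidence) ≈ 0.23499 / 0.47523 ≈ 0.494
P(cryptomining | evidence) ≈ 0.2262 / 0.47523 ≈ 0.476
P(data exfiltration | evidence) ≈ 0.01404 / 0.47523 ≈ 0.030
The largest is 0.494, so ransomware staging is most probable.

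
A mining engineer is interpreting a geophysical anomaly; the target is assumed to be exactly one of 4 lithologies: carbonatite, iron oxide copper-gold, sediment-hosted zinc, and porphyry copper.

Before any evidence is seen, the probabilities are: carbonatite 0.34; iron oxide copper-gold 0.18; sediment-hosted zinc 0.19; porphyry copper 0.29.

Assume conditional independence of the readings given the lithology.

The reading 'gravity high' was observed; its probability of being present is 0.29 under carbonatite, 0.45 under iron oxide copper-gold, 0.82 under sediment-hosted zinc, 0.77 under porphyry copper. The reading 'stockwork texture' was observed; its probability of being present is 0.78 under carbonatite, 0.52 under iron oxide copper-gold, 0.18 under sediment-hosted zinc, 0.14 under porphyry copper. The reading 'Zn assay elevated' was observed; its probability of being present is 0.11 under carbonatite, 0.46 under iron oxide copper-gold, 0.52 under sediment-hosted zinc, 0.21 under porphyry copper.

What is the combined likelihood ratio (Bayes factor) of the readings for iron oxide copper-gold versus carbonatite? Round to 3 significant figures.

Joint likelihood of the reading pattern under each hypothesis:
  iron oxide copper-gold: 0.45 × 0.52 × 0.46 = 0.10764
  carbonatite: 0.29 × 0.78 × 0.11 = 0.024882
Bayes factor = 0.10764 / 0.024882 ≈ 4.33

4.33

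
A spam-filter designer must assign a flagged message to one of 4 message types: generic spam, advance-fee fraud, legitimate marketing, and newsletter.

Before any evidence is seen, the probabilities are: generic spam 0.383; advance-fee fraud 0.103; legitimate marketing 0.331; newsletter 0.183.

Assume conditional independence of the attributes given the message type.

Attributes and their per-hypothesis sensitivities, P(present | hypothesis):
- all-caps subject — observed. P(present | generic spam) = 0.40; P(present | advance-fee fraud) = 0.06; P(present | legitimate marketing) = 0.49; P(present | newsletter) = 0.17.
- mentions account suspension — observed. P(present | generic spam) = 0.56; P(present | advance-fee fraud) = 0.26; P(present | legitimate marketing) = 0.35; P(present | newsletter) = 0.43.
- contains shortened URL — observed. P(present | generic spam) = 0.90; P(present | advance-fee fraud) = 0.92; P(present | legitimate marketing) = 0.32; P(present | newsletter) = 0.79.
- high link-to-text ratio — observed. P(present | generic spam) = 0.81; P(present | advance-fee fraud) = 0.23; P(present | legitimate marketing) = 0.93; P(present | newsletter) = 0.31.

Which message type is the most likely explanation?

generic spam

By Bayes' rule with conditional independence, the unnormalized weight for each hypothesis is prior × ∏ likelihoods:
  generic spam: 0.383 × 0.40 × 0.56 × 0.90 × 0.81 = 0.062542
  advance-fee fraud: 0.103 × 0.06 × 0.26 × 0.92 × 0.23 = 0.00034
  legitimate marketing: 0.331 × 0.49 × 0.35 × 0.32 × 0.93 = 0.016894
  newsletter: 0.183 × 0.17 × 0.43 × 0.79 × 0.31 = 0.0032761
Normalizing constant Z = 0.062542 + 0.00034 + 0.016894 + 0.0032761 = 0.083052.
P(generic spam | evidence) ≈ 0.062542 / 0.083052 ≈ 0.753
P(advance-fee fraud | evidence) ≈ 0.00034 / 0.083052 ≈ 0.004
P(legitimate marketing | evidence) ≈ 0.016894 / 0.083052 ≈ 0.203
P(newsletter | evidence) ≈ 0.0032761 / 0.083052 ≈ 0.039
The largest is 0.753, so generic spam is most probable.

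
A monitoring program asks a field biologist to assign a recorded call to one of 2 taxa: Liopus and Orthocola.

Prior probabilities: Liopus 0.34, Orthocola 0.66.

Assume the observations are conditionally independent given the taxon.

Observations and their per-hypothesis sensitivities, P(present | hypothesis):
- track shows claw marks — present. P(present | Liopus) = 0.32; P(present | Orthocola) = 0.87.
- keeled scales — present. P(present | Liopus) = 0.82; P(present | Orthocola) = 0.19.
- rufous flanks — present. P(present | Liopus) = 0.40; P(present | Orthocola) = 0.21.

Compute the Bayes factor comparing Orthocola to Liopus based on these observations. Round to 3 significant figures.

0.331

Take the product of per-observation likelihoods under each hypothesis, then divide.
  Orthocola: 0.87 × 0.19 × 0.21 = 0.034713
  Liopus: 0.32 × 0.82 × 0.40 = 0.10496
Bayes factor = 0.034713 / 0.10496 ≈ 0.331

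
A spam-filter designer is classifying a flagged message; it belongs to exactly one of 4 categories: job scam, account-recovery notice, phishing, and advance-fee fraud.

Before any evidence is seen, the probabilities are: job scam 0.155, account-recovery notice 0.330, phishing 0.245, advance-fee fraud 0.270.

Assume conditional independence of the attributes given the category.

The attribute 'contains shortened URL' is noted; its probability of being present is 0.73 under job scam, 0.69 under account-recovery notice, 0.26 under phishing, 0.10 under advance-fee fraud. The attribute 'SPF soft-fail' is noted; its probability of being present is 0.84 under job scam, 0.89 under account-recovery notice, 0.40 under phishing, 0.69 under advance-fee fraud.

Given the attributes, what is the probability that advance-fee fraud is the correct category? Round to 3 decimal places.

Multiply each prior by the joint likelihood of the attribute pattern:
  job scam: 0.155 × 0.73 × 0.84 = 0.095046
  account-recovery notice: 0.330 × 0.69 × 0.89 = 0.20265
  phishing: 0.245 × 0.26 × 0.40 = 0.02548
  advance-fee fraud: 0.270 × 0.10 × 0.69 = 0.01863
Normalizing constant Z = 0.095046 + 0.20265 + 0.02548 + 0.01863 = 0.34181.
P(advance-fee fraud | evidence) = 0.01863 / 0.34181 ≈ 0.055.

0.055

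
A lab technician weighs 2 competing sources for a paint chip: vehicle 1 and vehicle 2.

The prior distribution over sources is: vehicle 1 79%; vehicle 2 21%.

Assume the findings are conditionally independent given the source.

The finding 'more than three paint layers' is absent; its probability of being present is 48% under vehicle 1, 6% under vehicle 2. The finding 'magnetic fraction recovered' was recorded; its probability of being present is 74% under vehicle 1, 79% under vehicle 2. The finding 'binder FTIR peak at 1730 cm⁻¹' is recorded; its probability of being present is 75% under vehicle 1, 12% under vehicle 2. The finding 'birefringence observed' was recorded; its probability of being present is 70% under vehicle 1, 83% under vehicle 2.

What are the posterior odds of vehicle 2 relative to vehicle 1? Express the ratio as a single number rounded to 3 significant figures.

The normalizing constant cancels in an odds ratio, so compute prior × likelihood for the two hypotheses only (using 1 − P(present | H) for each absent finding):
  vehicle 2: 0.21 × (1 − 0.06) × 0.79 × 0.12 × 0.83 = 0.015532
  vehicle 1: 0.79 × (1 − 0.48) × 0.74 × 0.75 × 0.70 = 0.1596
Posterior odds = 0.015532 / 0.1596 ≈ 0.0973.

0.0973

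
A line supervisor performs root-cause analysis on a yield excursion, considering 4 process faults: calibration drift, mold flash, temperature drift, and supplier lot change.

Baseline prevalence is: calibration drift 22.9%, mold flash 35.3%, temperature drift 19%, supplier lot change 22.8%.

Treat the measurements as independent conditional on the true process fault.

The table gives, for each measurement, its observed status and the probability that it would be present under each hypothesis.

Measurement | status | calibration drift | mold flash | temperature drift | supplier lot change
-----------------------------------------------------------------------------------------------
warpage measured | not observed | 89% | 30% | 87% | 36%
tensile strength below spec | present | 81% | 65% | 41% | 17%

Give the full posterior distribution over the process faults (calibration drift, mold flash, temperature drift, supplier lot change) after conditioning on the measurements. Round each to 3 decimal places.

0.094, 0.744, 0.047, 0.115

For each hypothesis, the unnormalized posterior weight is prior × product of the measurement likelihoods (using 1 − P(present | H) for each absent measurement):
  calibration drift: 0.229 × (1 − 0.89) × 0.81 = 0.020404
  mold flash: 0.353 × (1 − 0.30) × 0.65 = 0.16061
  temperature drift: 0.190 × (1 − 0.87) × 0.41 = 0.010127
  supplier lot change: 0.228 × (1 − 0.36) × 0.17 = 0.024806
The unnormalized weights sum to 0.21595.
P(calibration drift | evidence) = 0.020404 / 0.21595 ≈ 0.094
P(mold flash | evidence) = 0.16061 / 0.21595 ≈ 0.744
P(temperature drift | evidence) = 0.010127 / 0.21595 ≈ 0.047
P(supplier lot change | evidence) = 0.024806 / 0.21595 ≈ 0.115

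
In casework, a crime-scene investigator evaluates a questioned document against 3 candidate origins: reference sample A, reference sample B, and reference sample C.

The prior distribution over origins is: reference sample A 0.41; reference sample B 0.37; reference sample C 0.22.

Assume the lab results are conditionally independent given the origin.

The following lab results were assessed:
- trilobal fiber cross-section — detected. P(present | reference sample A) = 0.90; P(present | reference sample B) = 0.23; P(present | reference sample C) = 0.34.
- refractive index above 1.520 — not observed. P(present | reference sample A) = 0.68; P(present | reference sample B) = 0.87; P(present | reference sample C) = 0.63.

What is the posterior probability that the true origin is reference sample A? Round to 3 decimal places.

0.753

For each hypothesis, the unnormalized posterior weight is prior × product of the lab result likelihoods (using 1 − P(present | H) for each absent lab result):
  reference sample A: 0.41 × 0.90 × (1 − 0.68) = 0.11808
  reference sample B: 0.37 × 0.23 × (1 − 0.87) = 0.011063
  reference sample C: 0.22 × 0.34 × (1 − 0.63) = 0.027676
Marginal likelihood of the evidence = 0.15682.
P(reference sample A | evidence) = 0.11808 / 0.15682 ≈ 0.753.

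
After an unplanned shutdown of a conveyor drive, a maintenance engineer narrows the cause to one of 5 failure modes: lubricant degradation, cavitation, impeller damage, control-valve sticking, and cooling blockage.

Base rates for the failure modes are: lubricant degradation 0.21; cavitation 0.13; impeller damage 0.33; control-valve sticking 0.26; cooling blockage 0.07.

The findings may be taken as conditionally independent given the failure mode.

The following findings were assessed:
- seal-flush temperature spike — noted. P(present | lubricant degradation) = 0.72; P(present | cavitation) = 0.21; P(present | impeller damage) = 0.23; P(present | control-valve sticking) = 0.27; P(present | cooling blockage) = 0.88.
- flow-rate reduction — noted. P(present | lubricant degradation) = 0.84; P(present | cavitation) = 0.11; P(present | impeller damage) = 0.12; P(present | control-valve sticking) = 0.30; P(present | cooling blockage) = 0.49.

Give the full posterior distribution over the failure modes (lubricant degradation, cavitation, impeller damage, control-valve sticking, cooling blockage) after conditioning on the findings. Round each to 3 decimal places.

0.667, 0.016, 0.048, 0.111, 0.159

Multiply each prior by the joint likelihood of the evidence pattern:
  lubricant degradation: 0.21 × 0.72 × 0.84 = 0.12701
  cavitation: 0.13 × 0.21 × 0.11 = 0.003003
  impeller damage: 0.33 × 0.23 × 0.12 = 0.009108
  control-valve sticking: 0.26 × 0.27 × 0.30 = 0.02106
  cooling blockage: 0.07 × 0.88 × 0.49 = 0.030184
Normalizing constant Z = 0.12701 + 0.003003 + 0.009108 + 0.02106 + 0.030184 = 0.19036.
P(lubricant degradation | evidence) = 0.12701 / 0.19036 ≈ 0.667
P(cavitation | evidence) = 0.003003 / 0.19036 ≈ 0.016
P(impeller damage | evidence) = 0.009108 / 0.19036 ≈ 0.048
P(control-valve sticking | evidence) = 0.02106 / 0.19036 ≈ 0.111
P(cooling blockage | evidence) = 0.030184 / 0.19036 ≈ 0.159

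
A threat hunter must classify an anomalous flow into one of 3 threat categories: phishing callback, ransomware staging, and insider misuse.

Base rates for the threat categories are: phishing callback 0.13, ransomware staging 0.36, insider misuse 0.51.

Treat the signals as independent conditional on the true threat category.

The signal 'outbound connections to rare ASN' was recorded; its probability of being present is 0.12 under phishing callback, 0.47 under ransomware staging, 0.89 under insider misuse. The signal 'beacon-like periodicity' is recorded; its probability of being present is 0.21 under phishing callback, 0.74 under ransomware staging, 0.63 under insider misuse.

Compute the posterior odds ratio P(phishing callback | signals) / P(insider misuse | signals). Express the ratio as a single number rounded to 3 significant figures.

0.0115

Unnormalized posterior weight (prior times the signal likelihoods) for each of the two hypotheses:
  phishing callback: 0.13 × 0.12 × 0.21 = 0.003276
  insider misuse: 0.51 × 0.89 × 0.63 = 0.28596
Posterior odds = 0.003276 / 0.28596 ≈ 0.0115.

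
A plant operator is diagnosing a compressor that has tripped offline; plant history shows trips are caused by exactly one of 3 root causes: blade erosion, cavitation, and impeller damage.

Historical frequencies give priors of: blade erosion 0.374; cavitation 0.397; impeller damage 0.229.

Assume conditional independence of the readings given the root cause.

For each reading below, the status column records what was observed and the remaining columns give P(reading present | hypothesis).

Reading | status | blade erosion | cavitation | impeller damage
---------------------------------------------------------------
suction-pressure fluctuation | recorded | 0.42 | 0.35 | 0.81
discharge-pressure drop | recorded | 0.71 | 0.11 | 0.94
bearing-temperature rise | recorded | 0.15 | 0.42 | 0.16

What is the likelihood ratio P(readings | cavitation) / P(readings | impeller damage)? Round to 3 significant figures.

0.133

Take the product of per-reading likelihoods under each hypothesis, then divide.
  cavitation: 0.35 × 0.11 × 0.42 = 0.01617
  impeller damage: 0.81 × 0.94 × 0.16 = 0.12182
Bayes factor = 0.01617 / 0.12182 ≈ 0.133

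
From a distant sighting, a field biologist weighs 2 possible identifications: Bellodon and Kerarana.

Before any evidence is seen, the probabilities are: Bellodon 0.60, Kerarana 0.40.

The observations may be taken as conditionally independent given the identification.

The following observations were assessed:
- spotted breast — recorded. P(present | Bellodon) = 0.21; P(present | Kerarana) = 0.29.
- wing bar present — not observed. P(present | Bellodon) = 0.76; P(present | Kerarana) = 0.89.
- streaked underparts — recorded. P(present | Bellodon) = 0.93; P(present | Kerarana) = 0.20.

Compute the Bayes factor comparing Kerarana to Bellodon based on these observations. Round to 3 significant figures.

0.136

Joint likelihood of the evidence pattern under each hypothesis (using 1 − P(present | H) for each absent observation):
  Kerarana: 0.29 × (1 − 0.89) × 0.20 = 0.00638
  Bellodon: 0.21 × (1 − 0.76) × 0.93 = 0.046872
Bayes factor = 0.00638 / 0.046872 ≈ 0.136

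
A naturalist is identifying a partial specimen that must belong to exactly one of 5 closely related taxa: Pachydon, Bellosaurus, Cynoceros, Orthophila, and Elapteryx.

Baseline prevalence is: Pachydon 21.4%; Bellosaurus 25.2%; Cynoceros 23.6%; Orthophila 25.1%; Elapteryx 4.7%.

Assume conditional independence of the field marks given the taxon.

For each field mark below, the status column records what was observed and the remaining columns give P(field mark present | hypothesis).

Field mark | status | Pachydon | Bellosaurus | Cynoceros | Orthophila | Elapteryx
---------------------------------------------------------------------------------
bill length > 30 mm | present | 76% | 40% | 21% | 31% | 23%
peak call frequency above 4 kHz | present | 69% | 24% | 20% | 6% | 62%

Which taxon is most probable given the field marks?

For each hypothesis, the unnormalized posterior weight is prior × product of the field mark likelihoods:
  Pachydon: 0.214 × 0.76 × 0.69 = 0.11222
  Bellosaurus: 0.252 × 0.40 × 0.24 = 0.024192
  Cynoceros: 0.236 × 0.21 × 0.20 = 0.009912
  Orthophila: 0.251 × 0.31 × 0.06 = 0.0046686
  Elapteryx: 0.047 × 0.23 × 0.62 = 0.0067022
Marginal likelihood of the evidence = 0.1577.
P(Pachydon | evidence) ≈ 0.11222 / 0.1577 ≈ 0.712
P(Bellosaurus | evidence) ≈ 0.024192 / 0.1577 ≈ 0.153
P(Cynoceros | evidence) ≈ 0.009912 / 0.1577 ≈ 0.063
P(Orthophila | evidence) ≈ 0.0046686 / 0.1577 ≈ 0.030
P(Elapteryx | evidence) ≈ 0.0067022 / 0.1577 ≈ 0.043
The largest is 0.712, so Pachydon is most probable.

Pachydon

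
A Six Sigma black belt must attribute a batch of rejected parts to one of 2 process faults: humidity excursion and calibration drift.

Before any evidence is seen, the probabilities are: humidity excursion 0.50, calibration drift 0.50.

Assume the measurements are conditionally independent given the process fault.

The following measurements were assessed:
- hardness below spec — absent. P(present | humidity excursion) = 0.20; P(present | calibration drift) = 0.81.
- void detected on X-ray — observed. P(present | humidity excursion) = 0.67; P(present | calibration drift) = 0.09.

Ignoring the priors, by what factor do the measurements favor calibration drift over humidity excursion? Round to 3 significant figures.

0.0319

The Bayes factor is the ratio of the joint likelihoods of the measurement pattern under the two hypotheses (using 1 − P(present | H) for each absent measurement).
  calibration drift: (1 − 0.81) × 0.09 = 0.0171
  humidity excursion: (1 − 0.20) × 0.67 = 0.536
Bayes factor = 0.0171 / 0.536 ≈ 0.0319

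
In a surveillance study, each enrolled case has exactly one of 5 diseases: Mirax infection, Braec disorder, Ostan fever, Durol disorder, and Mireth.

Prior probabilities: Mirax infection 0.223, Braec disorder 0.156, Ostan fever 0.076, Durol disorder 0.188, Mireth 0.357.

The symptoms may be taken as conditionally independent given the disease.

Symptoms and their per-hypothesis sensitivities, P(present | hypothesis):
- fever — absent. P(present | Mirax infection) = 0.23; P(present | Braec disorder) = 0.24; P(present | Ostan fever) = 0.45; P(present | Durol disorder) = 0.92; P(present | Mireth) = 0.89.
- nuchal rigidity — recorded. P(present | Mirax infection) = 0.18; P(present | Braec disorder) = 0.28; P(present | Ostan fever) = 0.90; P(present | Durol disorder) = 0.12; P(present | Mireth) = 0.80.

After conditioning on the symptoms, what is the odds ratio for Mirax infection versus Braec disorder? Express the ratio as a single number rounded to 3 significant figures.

Posterior odds equal prior odds times the likelihood ratio; only the two competing hypotheses matter (using 1 − P(present | H) for each absent symptom).
  Mirax infection: 0.223 × (1 − 0.23) × 0.18 = 0.030908
  Braec disorder: 0.156 × (1 − 0.24) × 0.28 = 0.033197
Posterior odds = 0.030908 / 0.033197 ≈ 0.931.

0.931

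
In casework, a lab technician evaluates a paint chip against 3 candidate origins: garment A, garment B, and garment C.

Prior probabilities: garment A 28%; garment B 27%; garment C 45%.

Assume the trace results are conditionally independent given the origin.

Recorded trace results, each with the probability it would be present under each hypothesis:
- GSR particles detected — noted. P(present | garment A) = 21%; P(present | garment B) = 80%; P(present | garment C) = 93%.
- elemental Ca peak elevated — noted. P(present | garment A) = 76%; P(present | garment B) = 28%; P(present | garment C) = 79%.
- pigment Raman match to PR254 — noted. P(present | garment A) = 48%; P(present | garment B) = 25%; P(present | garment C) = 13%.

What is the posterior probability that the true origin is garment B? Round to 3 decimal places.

By Bayes' rule with conditional independence, the unnormalized weight for each hypothesis is prior × ∏ likelihoods:
  garment A: 0.28 × 0.21 × 0.76 × 0.48 = 0.02145
  garment B: 0.27 × 0.80 × 0.28 × 0.25 = 0.01512
  garment C: 0.45 × 0.93 × 0.79 × 0.13 = 0.04298
The unnormalized weights sum to 0.07955.
P(garment B | evidence) = 0.01512 / 0.07955 ≈ 0.190.

0.190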